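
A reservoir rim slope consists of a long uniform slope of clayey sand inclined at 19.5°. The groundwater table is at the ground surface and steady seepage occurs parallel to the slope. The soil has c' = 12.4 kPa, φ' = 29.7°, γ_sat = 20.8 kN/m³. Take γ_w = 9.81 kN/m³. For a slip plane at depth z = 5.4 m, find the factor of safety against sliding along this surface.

FS = 1.20

With seepage parallel to the slope and the water table at the surface, the effective normal stress on the slip plane uses the buoyant unit weight γ' = γ_sat − γ_w while the driving shear stress uses γ_sat:
FS = [c' + γ' z cos²β tanφ'] / [γ_sat z sinβ cosβ]
γ' = 20.8 − 9.81 = 10.99 kN/m³
Numerator = 12.4 + 10.99·5.4·cos²19.5°·tan29.7° = 12.4 + 10.99·5.4·0.8886·0.5704 = 42.479 kPa
Denominator = 20.8·5.4·sin19.5°·cos19.5° = 20.8·5.4·0.3338·0.9426 = 35.343 kPa
FS = 42.479 / 35.343 = 1.202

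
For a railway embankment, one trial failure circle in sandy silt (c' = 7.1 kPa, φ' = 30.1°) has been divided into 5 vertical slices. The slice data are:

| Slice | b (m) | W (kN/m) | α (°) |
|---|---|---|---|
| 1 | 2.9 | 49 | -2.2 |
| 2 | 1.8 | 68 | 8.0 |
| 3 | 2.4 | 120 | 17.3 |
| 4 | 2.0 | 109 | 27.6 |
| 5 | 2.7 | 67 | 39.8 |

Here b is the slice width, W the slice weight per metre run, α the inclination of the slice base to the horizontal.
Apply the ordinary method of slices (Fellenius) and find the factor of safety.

FS = 2.28

Ordinary method of slices: FS = Σ[c'·Δl_i + (W_i cosα_i)·tanφ'] / Σ W_i sinα_i, with Δl_i = b_i / cosα_i.
Slice 1: Δl = 2.9/cos(-2.2°) = 2.902 m; N'_1 = 49·cos(-2.2°) = 49.0; c'Δl = 20.61; W sinα = -1.9
Slice 2: Δl = 1.8/cos8.0° = 1.818 m; N'_2 = 68·cos8.0° = 67.3; c'Δl = 12.91; W sinα = 9.5
Slice 3: Δl = 2.4/cos17.3° = 2.514 m; N'_3 = 120·cos17.3° = 114.6; c'Δl = 17.85; W sinα = 35.7
Slice 4: Δl = 2.0/cos27.6° = 2.257 m; N'_4 = 109·cos27.6° = 96.6; c'Δl = 16.02; W sinα = 50.5
Slice 5: Δl = 2.7/cos39.8° = 3.514 m; N'_5 = 67·cos39.8° = 51.5; c'Δl = 24.95; W sinα = 42.9
Σc'Δl = 92.3 kN/m; ΣN' = 378.9 kN/m; ΣW sinα = 136.7 kN/m
Resisting = 92.3 + 378.9·tan30.1° = 92.3 + 219.7 = 312.0 kN/m
FS = 312.0 / 136.7 = 2.283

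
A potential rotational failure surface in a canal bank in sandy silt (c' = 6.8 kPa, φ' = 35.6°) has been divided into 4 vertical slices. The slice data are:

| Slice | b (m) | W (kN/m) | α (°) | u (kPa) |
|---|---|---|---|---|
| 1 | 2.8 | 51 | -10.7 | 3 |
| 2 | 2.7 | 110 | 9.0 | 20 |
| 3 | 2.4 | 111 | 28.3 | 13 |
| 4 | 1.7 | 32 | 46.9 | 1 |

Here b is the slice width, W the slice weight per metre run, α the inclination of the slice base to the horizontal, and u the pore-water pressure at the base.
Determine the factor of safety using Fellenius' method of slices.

Ordinary method of slices: FS = Σ[c'·Δl_i + (W_i cosα_i − u_i·Δl_i)·tanφ'] / Σ W_i sinα_i, with Δl_i = b_i / cosα_i.
Slice 1: Δl = 2.8/cos(-10.7°) = 2.850 m; N'_1 = 51·cos(-10.7°) − 3·2.850 = 41.6; c'Δl = 19.38; W sinα = -9.5
Slice 2: Δl = 2.7/cos9.0° = 2.734 m; N'_2 = 110·cos9.0° − 20·2.734 = 54.0; c'Δl = 18.59; W sinα = 17.2
Slice 3: Δl = 2.4/cos28.3° = 2.726 m; N'_3 = 111·cos28.3° − 13·2.726 = 62.3; c'Δl = 18.54; W sinα = 52.6
Slice 4: Δl = 1.7/cos46.9° = 2.488 m; N'_4 = 32·cos46.9° − 1·2.488 = 19.4; c'Δl = 16.92; W sinα = 23.4
Σc'Δl = 73.4 kN/m; ΣN' = 177.2 kN/m; ΣW sinα = 83.7 kN/m
Resisting = 73.4 + 177.2·tan35.6° = 73.4 + 126.9 = 200.3 kN/m
FS = 200.3 / 83.7 = 2.392

FS = 2.39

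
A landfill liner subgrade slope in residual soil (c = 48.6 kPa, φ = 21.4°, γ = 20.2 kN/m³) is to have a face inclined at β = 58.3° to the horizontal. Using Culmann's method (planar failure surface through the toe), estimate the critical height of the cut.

H_c = 38.06 m

Culmann's analysis gives the critical failure plane at α_cr = (β + φ)/2 = (58.3 + 21.4)/2 = 39.8°, and the critical height
H_c = (4c/γ) · sinβ cosφ / [1 − cos(β − φ)]
    = (4·48.6/20.2) · sin58.3°·cos21.4° / [1 − cos(36.9°)]
    = 9.624 · 0.8508·0.9311 / [1 − 0.7997]
    = 9.624 · 0.7922 / 0.2003
    = 38.06 m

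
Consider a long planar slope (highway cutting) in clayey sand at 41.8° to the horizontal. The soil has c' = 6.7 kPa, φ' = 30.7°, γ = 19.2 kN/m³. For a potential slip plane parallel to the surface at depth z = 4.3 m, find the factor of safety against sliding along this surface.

FS = 0.83

For an infinite slope with a slip plane parallel to the surface (no pore pressure): FS = [c' + γz cos²β tanφ'] / [γz sinβ cosβ].
γz = 19.2·4.3 = 82.56 kN/m²
Numerator = 6.7 + 82.56·cos²41.8°·tan30.7° = 6.7 + 82.56·0.5557·0.5938 = 33.942 kPa
Denominator = 82.56·sin41.8°·cos41.8° = 82.56·0.6665·0.7455 = 41.023 kPa
FS = 33.942 / 41.023 = 0.827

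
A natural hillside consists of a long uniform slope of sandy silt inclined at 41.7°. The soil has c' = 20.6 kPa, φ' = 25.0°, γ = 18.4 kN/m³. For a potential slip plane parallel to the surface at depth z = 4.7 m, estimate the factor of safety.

For an infinite slope with a slip plane parallel to the surface (no pore pressure): FS = [c' + γz cos²β tanφ'] / [γz sinβ cosβ].
γz = 18.4·4.7 = 86.48 kN/m²
Numerator = 20.6 + 86.48·cos²41.7°·tan25.0° = 20.6 + 86.48·0.5575·0.4663 = 43.081 kPa
Denominator = 86.48·sin41.7°·cos41.7° = 86.48·0.6652·0.7466 = 42.953 kPa
FS = 43.081 / 42.953 = 1.003

FS = 1.00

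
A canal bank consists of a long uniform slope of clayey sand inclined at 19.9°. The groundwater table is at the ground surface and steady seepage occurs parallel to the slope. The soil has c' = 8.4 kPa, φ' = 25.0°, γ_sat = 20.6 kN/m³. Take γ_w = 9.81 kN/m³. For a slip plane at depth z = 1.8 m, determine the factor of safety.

FS = 1.38

With seepage parallel to the slope and the water table at the surface, the effective normal stress on the slip plane uses the buoyant unit weight γ' = γ_sat − γ_w while the driving shear stress uses γ_sat:
FS = [c' + γ' z cos²β tanφ'] / [γ_sat z sinβ cosβ]
γ' = 20.6 − 9.81 = 10.79 kN/m³
Numerator = 8.4 + 10.79·1.8·cos²19.9°·tan25.0° = 8.4 + 10.79·1.8·0.8841·0.4663 = 16.407 kPa
Denominator = 20.6·1.8·sin19.9°·cos19.9° = 20.6·1.8·0.3404·0.9403 = 11.868 kPa
FS = 16.407 / 11.868 = 1.383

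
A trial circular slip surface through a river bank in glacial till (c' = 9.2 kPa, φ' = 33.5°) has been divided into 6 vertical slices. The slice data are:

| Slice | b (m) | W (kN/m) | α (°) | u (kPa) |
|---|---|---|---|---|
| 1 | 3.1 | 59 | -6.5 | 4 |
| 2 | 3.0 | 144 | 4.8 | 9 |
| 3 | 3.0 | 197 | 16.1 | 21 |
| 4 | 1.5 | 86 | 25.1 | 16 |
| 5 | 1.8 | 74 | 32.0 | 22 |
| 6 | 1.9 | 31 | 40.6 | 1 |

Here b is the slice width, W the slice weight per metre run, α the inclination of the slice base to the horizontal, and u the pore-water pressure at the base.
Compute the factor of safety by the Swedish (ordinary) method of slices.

FS = 2.51

Ordinary method of slices: FS = Σ[c'·Δl_i + (W_i cosα_i − u_i·Δl_i)·tanφ'] / Σ W_i sinα_i, with Δl_i = b_i / cosα_i.
Slice 1: Δl = 3.1/cos(-6.5°) = 3.120 m; N'_1 = 59·cos(-6.5°) − 4·3.120 = 46.1; c'Δl = 28.70; W sinα = -6.7
Slice 2: Δl = 3.0/cos4.8° = 3.011 m; N'_2 = 144·cos4.8° − 9·3.011 = 116.4; c'Δl = 27.70; W sinα = 12.0
Slice 3: Δl = 3.0/cos16.1° = 3.122 m; N'_3 = 197·cos16.1° − 21·3.122 = 123.7; c'Δl = 28.73; W sinα = 54.6
Slice 4: Δl = 1.5/cos25.1° = 1.656 m; N'_4 = 86·cos25.1° − 16·1.656 = 51.4; c'Δl = 15.24; W sinα = 36.5
Slice 5: Δl = 1.8/cos32.0° = 2.123 m; N'_5 = 74·cos32.0° − 22·2.123 = 16.1; c'Δl = 19.53; W sinα = 39.2
Slice 6: Δl = 1.9/cos40.6° = 2.502 m; N'_6 = 31·cos40.6° − 1·2.502 = 21.0; c'Δl = 23.02; W sinα = 20.2
Σc'Δl = 142.9 kN/m; ΣN' = 374.7 kN/m; ΣW sinα = 155.9 kN/m
Resisting = 142.9 + 374.7·tan33.5° = 142.9 + 248.0 = 390.9 kN/m
FS = 390.9 / 155.9 = 2.508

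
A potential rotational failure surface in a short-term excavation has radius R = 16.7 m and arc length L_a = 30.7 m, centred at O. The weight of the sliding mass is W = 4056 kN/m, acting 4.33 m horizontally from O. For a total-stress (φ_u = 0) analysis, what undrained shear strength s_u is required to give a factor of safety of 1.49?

FS = s_u·L_a·R / (W·d), so s_u = FS·W·d / (L_a·R).
s_u = 1.49·4056·4.33 / (30.70·16.7) = 26168.1 / 512.69 = 51.04 kPa

s_u = 51.0 kPa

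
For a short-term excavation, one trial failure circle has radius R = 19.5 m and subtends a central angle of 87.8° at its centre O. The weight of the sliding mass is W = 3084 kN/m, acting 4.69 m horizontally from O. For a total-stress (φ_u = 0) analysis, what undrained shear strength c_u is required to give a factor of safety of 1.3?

c_u = 32.3 kPa

FS = c_u·L_a·R / (W·d), so c_u = FS·W·d / (L_a·R).
Arc length L_a = R·θ = 19.5·(87.8°·π/180) = 19.5·1.5324 = 29.88 m
c_u = 1.3·3084·4.69 / (29.88·19.5) = 18803.1 / 582.69 = 32.27 kPa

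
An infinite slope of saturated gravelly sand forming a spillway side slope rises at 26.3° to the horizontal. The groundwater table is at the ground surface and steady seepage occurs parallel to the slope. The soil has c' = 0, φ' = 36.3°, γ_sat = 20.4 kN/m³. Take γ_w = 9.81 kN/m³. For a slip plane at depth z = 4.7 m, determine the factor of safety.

FS = 0.77

With seepage parallel to the slope and the water table at the surface, the effective normal stress on the slip plane uses the buoyant unit weight γ' = γ_sat − γ_w while the driving shear stress uses γ_sat:
FS = [c' + γ' z cos²β tanφ'] / [γ_sat z sinβ cosβ]
(For c' = 0 this reduces to FS = (γ'/γ_sat)·tanφ'/tanβ.)
γ' = 20.4 − 9.81 = 10.59 kN/m³
Numerator = 0.0 + 10.59·4.7·cos²26.3°·tan36.3° = 0.0 + 10.59·4.7·0.8037·0.7346 = 29.384 kPa
Denominator = 20.4·4.7·sin26.3°·cos26.3° = 20.4·4.7·0.4431·0.8965 = 38.084 kPa
FS = 29.384 / 38.084 = 0.772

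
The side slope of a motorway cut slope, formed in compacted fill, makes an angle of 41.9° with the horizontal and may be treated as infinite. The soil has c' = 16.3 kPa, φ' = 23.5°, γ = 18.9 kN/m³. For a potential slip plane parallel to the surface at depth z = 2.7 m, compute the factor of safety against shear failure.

For an infinite slope with a slip plane parallel to the surface (no pore pressure): FS = [c' + γz cos²β tanφ'] / [γz sinβ cosβ].
γz = 18.9·2.7 = 51.03 kN/m²
Numerator = 16.3 + 51.03·cos²41.9°·tan23.5° = 16.3 + 51.03·0.5540·0.4348 = 28.592 kPa
Denominator = 51.03·sin41.9°·cos41.9° = 51.03·0.6678·0.7443 = 25.366 kPa
FS = 28.592 / 25.366 = 1.127

FS = 1.13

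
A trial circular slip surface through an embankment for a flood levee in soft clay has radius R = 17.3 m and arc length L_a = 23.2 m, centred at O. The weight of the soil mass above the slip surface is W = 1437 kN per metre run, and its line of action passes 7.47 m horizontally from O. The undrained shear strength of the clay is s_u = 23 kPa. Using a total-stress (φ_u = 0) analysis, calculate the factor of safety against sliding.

FS = 0.86

Taking moments about the centre O, the resisting moment is provided by the undrained shear strength acting along the arc:
M_R = s_u·L_a·R = 23·23.20·17.3 = 9231.3 kN·m/m
M_D = W·d = 1437·7.47 = 10734.4 kN·m/m
FS = M_R / M_D = 9231.3 / 10734.4 = 0.860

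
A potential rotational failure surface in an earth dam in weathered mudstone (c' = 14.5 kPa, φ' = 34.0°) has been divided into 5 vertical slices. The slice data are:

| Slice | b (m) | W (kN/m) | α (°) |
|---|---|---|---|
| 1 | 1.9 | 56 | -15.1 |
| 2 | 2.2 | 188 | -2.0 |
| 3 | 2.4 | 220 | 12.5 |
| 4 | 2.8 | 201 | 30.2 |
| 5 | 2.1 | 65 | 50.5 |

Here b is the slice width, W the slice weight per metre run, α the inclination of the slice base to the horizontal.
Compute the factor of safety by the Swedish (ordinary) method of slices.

Ordinary method of slices: FS = Σ[c'·Δl_i + (W_i cosα_i)·tanφ'] / Σ W_i sinα_i, with Δl_i = b_i / cosα_i.
Slice 1: Δl = 1.9/cos(-15.1°) = 1.968 m; N'_1 = 56·cos(-15.1°) = 54.1; c'Δl = 28.54; W sinα = -14.6
Slice 2: Δl = 2.2/cos(-2.0°) = 2.201 m; N'_2 = 188·cos(-2.0°) = 187.9; c'Δl = 31.92; W sinα = -6.6
Slice 3: Δl = 2.4/cos12.5° = 2.458 m; N'_3 = 220·cos12.5° = 214.8; c'Δl = 35.64; W sinα = 47.6
Slice 4: Δl = 2.8/cos30.2° = 3.240 m; N'_4 = 201·cos30.2° = 173.7; c'Δl = 46.98; W sinα = 101.1
Slice 5: Δl = 2.1/cos50.5° = 3.301 m; N'_5 = 65·cos50.5° = 41.3; c'Δl = 47.87; W sinα = 50.2
Σc'Δl = 190.9 kN/m; ΣN' = 671.8 kN/m; ΣW sinα = 177.7 kN/m
Resisting = 190.9 + 671.8·tan34.0° = 190.9 + 453.1 = 644.1 kN/m
FS = 644.1 / 177.7 = 3.624

FS = 3.62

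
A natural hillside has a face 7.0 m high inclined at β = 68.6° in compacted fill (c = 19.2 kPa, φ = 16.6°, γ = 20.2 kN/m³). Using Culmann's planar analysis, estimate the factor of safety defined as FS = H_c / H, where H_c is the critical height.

H_c = (4c/γ) · sinβ cosφ / [1 − cos(β − φ)]
    = (4·19.2/20.2) · sin68.6°·cos16.6° / [1 − cos52.0°]
    = 3.802 · 0.8923 / 0.3843 = 8.83 m
FS = H_c / H = 8.83 / 7.0 = 1.261

FS = 1.26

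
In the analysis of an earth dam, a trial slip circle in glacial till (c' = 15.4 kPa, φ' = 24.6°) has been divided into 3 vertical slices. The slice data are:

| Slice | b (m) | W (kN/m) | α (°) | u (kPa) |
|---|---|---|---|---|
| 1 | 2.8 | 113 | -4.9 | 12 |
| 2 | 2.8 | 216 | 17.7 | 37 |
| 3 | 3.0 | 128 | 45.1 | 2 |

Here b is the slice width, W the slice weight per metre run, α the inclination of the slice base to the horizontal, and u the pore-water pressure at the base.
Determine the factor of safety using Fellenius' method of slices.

FS = 1.85

Ordinary method of slices: FS = Σ[c'·Δl_i + (W_i cosα_i − u_i·Δl_i)·tanφ'] / Σ W_i sinα_i, with Δl_i = b_i / cosα_i.
Slice 1: Δl = 2.8/cos(-4.9°) = 2.810 m; N'_1 = 113·cos(-4.9°) − 12·2.810 = 78.9; c'Δl = 43.28; W sinα = -9.7
Slice 2: Δl = 2.8/cos17.7° = 2.939 m; N'_2 = 216·cos17.7° − 37·2.939 = 97.0; c'Δl = 45.26; W sinα = 65.7
Slice 3: Δl = 3.0/cos45.1° = 4.250 m; N'_3 = 128·cos45.1° − 2·4.250 = 81.9; c'Δl = 65.45; W sinα = 90.7
Σc'Δl = 154.0 kN/m; ΣN' = 257.7 kN/m; ΣW sinα = 146.7 kN/m
Resisting = 154.0 + 257.7·tan24.6° = 154.0 + 118.0 = 272.0 kN/m
FS = 272.0 / 146.7 = 1.854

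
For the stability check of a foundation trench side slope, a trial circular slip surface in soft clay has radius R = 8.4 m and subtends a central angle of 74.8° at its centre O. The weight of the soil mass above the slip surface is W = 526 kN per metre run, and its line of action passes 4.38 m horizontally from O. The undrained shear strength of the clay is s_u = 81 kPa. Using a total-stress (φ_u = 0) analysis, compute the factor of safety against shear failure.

Taking moments about the centre O, the resisting moment is provided by the undrained shear strength acting along the arc:
Arc length L_a = R·θ = 8.4·(74.8°·π/180) = 8.4·1.3055 = 10.97 m
M_R = s_u·L_a·R = 81·10.97·8.4 = 7461.4 kN·m/m
M_D = W·d = 526·4.38 = 2303.9 kN·m/m
FS = M_R / M_D = 7461.4 / 2303.9 = 3.239

FS = 3.24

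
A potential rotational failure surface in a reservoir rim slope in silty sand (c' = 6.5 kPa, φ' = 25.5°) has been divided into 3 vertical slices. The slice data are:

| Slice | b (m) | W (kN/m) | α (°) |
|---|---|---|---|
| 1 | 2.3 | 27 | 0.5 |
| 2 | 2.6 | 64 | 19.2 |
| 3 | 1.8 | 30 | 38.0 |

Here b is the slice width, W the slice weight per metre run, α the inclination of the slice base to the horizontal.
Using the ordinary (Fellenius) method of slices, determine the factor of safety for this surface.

Ordinary method of slices: FS = Σ[c'·Δl_i + (W_i cosα_i)·tanφ'] / Σ W_i sinα_i, with Δl_i = b_i / cosα_i.
Slice 1: Δl = 2.3/cos0.5° = 2.300 m; N'_1 = 27·cos0.5° = 27.0; c'Δl = 14.95; W sinα = 0.2
Slice 2: Δl = 2.6/cos19.2° = 2.753 m; N'_2 = 64·cos19.2° = 60.4; c'Δl = 17.90; W sinα = 21.0
Slice 3: Δl = 1.8/cos38.0° = 2.284 m; N'_3 = 30·cos38.0° = 23.6; c'Δl = 14.85; W sinα = 18.5
Σc'Δl = 47.7 kN/m; ΣN' = 111.1 kN/m; ΣW sinα = 39.8 kN/m
Resisting = 47.7 + 111.1·tan25.5° = 47.7 + 53.0 = 100.7 kN/m
FS = 100.7 / 39.8 = 2.533

FS = 2.53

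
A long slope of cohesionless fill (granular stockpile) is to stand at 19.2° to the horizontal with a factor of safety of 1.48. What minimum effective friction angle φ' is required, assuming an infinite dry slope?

φ' = 27.3°

FS = tanφ'/tanβ ⇒ tanφ' = FS · tanβ = 1.48 · tan19.2° = 0.5154
φ' = arctan(0.5154) = 27.27°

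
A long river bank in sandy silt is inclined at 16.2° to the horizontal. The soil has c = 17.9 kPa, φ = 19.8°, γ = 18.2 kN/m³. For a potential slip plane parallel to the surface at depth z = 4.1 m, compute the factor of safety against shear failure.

FS = 2.13

For an infinite slope with a slip plane parallel to the surface (no pore pressure): FS = [c + γz cos²β tanφ] / [γz sinβ cosβ].
γz = 18.2·4.1 = 74.62 kN/m²
Numerator = 17.9 + 74.62·cos²16.2°·tan19.8° = 17.9 + 74.62·0.9222·0.3600 = 42.674 kPa
Denominator = 74.62·sin16.2°·cos16.2° = 74.62·0.2790·0.9603 = 19.992 kPa
FS = 42.674 / 19.992 = 2.135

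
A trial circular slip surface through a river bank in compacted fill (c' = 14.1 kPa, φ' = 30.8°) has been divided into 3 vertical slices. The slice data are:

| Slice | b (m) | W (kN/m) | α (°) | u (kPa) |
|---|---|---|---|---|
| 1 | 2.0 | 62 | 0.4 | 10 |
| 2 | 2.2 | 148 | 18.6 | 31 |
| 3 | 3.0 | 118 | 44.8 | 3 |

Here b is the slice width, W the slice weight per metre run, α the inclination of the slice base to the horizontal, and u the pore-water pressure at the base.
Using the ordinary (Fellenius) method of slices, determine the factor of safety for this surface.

FS = 1.75

Ordinary method of slices: FS = Σ[c'·Δl_i + (W_i cosα_i − u_i·Δl_i)·tanφ'] / Σ W_i sinα_i, with Δl_i = b_i / cosα_i.
Slice 1: Δl = 2.0/cos0.4° = 2.000 m; N'_1 = 62·cos0.4° − 10·2.000 = 42.0; c'Δl = 28.20; W sinα = 0.4
Slice 2: Δl = 2.2/cos18.6° = 2.321 m; N'_2 = 148·cos18.6° − 31·2.321 = 68.3; c'Δl = 32.73; W sinα = 47.2
Slice 3: Δl = 3.0/cos44.8° = 4.228 m; N'_3 = 118·cos44.8° − 3·4.228 = 71.0; c'Δl = 59.61; W sinα = 83.1
Σc'Δl = 120.5 kN/m; ΣN' = 181.4 kN/m; ΣW sinα = 130.8 kN/m
Resisting = 120.5 + 181.4·tan30.8° = 120.5 + 108.1 = 228.7 kN/m
FS = 228.7 / 130.8 = 1.748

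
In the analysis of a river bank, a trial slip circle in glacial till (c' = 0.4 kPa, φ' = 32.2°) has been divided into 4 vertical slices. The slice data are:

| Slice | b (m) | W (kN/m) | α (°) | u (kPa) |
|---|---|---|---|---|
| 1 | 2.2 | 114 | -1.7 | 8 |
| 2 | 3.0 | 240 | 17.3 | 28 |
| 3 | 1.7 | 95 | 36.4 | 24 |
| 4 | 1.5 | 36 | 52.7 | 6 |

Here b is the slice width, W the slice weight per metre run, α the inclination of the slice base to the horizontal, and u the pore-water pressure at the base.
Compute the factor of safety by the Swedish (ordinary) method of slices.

Ordinary method of slices: FS = Σ[c'·Δl_i + (W_i cosα_i − u_i·Δl_i)·tanφ'] / Σ W_i sinα_i, with Δl_i = b_i / cosα_i.
Slice 1: Δl = 2.2/cos(-1.7°) = 2.201 m; N'_1 = 114·cos(-1.7°) − 8·2.201 = 96.3; c'Δl = 0.88; W sinα = -3.4
Slice 2: Δl = 3.0/cos17.3° = 3.142 m; N'_2 = 240·cos17.3° − 28·3.142 = 141.2; c'Δl = 1.26; W sinα = 71.4
Slice 3: Δl = 1.7/cos36.4° = 2.112 m; N'_3 = 95·cos36.4° − 24·2.112 = 25.8; c'Δl = 0.84; W sinα = 56.4
Slice 4: Δl = 1.5/cos52.7° = 2.475 m; N'_4 = 36·cos52.7° − 6·2.475 = 7.0; c'Δl = 0.99; W sinα = 28.6
Σc'Δl = 4.0 kN/m; ΣN' = 270.2 kN/m; ΣW sinα = 153.0 kN/m
Resisting = 4.0 + 270.2·tan32.2° = 4.0 + 170.2 = 174.2 kN/m
FS = 174.2 / 153.0 = 1.138

FS = 1.14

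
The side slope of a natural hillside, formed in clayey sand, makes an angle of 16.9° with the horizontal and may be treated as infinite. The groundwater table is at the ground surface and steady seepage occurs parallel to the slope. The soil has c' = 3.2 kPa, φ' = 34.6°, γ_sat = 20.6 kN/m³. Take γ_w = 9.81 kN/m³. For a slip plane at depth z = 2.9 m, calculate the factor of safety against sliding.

FS = 1.38

With seepage parallel to the slope and the water table at the surface, the effective normal stress on the slip plane uses the buoyant unit weight γ' = γ_sat − γ_w while the driving shear stress uses γ_sat:
FS = [c' + γ' z cos²β tanφ'] / [γ_sat z sinβ cosβ]
γ' = 20.6 − 9.81 = 10.79 kN/m³
Numerator = 3.2 + 10.79·2.9·cos²16.9°·tan34.6° = 3.2 + 10.79·2.9·0.9155·0.6899 = 22.962 kPa
Denominator = 20.6·2.9·sin16.9°·cos16.9° = 20.6·2.9·0.2907·0.9568 = 16.617 kPa
FS = 22.962 / 16.617 = 1.382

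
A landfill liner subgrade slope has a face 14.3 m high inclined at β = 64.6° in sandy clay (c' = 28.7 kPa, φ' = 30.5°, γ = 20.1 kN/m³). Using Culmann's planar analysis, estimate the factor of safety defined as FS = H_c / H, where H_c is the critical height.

H_c = (4c'/γ) · sinβ cosφ' / [1 − cos(β − φ')]
    = (4·28.7/20.1) · sin64.6°·cos30.5° / [1 − cos34.1°]
    = 5.711 · 0.7783 / 0.1719 = 25.85 m
FS = H_c / H = 25.85 / 14.3 = 1.808

FS = 1.81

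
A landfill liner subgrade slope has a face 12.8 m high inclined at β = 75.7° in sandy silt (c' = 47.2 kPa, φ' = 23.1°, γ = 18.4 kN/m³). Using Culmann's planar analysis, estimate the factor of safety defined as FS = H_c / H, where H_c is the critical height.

H_c = (4c'/γ) · sinβ cosφ' / [1 − cos(β − φ')]
    = (4·47.2/18.4) · sin75.7°·cos23.1° / [1 − cos52.6°]
    = 10.261 · 0.8913 / 0.3926 = 23.29 m
FS = H_c / H = 23.29 / 12.8 = 1.820

FS = 1.82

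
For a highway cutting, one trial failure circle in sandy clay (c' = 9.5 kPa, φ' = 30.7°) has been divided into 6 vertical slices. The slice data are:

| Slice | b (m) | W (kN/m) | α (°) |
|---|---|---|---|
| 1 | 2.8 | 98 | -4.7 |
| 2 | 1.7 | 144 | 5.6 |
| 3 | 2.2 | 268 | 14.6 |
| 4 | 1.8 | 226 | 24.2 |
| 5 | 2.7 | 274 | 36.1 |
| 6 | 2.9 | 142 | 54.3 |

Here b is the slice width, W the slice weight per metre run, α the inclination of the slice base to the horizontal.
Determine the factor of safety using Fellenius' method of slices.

FS = 1.72

Ordinary method of slices: FS = Σ[c'·Δl_i + (W_i cosα_i)·tanφ'] / Σ W_i sinα_i, with Δl_i = b_i / cosα_i.
Slice 1: Δl = 2.8/cos(-4.7°) = 2.809 m; N'_1 = 98·cos(-4.7°) = 97.7; c'Δl = 26.69; W sinα = -8.0
Slice 2: Δl = 1.7/cos5.6° = 1.708 m; N'_2 = 144·cos5.6° = 143.3; c'Δl = 16.23; W sinα = 14.1
Slice 3: Δl = 2.2/cos14.6° = 2.273 m; N'_3 = 268·cos14.6° = 259.3; c'Δl = 21.60; W sinα = 67.6
Slice 4: Δl = 1.8/cos24.2° = 1.973 m; N'_4 = 226·cos24.2° = 206.1; c'Δl = 18.75; W sinα = 92.6
Slice 5: Δl = 2.7/cos36.1° = 3.342 m; N'_5 = 274·cos36.1° = 221.4; c'Δl = 31.75; W sinα = 161.4
Slice 6: Δl = 2.9/cos54.3° = 4.970 m; N'_6 = 142·cos54.3° = 82.9; c'Δl = 47.21; W sinα = 115.3
Σc'Δl = 162.2 kN/m; ΣN' = 1010.7 kN/m; ΣW sinα = 443.0 kN/m
Resisting = 162.2 + 1010.7·tan30.7° = 162.2 + 600.1 = 762.3 kN/m
FS = 762.3 / 443.0 = 1.721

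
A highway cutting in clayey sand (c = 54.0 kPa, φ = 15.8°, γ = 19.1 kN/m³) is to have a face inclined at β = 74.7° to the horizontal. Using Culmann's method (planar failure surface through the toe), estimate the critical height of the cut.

H_c = 21.71 m

Culmann's analysis gives the critical failure plane at α_cr = (β + φ)/2 = (74.7 + 15.8)/2 = 45.2°, and the critical height
H_c = (4c/γ) · sinβ cosφ / [1 − cos(β − φ)]
    = (4·54.0/19.1) · sin74.7°·cos15.8° / [1 − cos(58.9°)]
    = 11.309 · 0.9646·0.9622 / [1 − 0.5165]
    = 11.309 · 0.9281 / 0.4835
    = 21.71 m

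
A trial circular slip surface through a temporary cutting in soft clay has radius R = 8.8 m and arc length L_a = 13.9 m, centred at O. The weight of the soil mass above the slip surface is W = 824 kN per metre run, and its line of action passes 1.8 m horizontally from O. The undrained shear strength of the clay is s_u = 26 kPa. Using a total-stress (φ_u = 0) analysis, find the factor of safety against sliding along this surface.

Taking moments about the centre O, the resisting moment is provided by the undrained shear strength acting along the arc:
M_R = s_u·L_a·R = 26·13.90·8.8 = 3180.3 kN·m/m
M_D = W·d = 824·1.8 = 1483.2 kN·m/m
FS = M_R / M_D = 3180.3 / 1483.2 = 2.144

FS = 2.14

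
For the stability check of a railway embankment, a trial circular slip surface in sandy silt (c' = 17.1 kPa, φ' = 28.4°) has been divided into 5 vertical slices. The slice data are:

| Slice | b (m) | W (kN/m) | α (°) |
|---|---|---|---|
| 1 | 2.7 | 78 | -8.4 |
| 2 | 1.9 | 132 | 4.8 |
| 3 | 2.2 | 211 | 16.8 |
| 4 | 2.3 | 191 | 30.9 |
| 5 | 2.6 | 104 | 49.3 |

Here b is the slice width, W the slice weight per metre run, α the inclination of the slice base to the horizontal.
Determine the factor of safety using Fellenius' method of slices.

Ordinary method of slices: FS = Σ[c'·Δl_i + (W_i cosα_i)·tanφ'] / Σ W_i sinα_i, with Δl_i = b_i / cosα_i.
Slice 1: Δl = 2.7/cos(-8.4°) = 2.729 m; N'_1 = 78·cos(-8.4°) = 77.2; c'Δl = 46.67; W sinα = -11.4
Slice 2: Δl = 1.9/cos4.8° = 1.907 m; N'_2 = 132·cos4.8° = 131.5; c'Δl = 32.60; W sinα = 11.0
Slice 3: Δl = 2.2/cos16.8° = 2.298 m; N'_3 = 211·cos16.8° = 202.0; c'Δl = 39.30; W sinα = 61.0
Slice 4: Δl = 2.3/cos30.9° = 2.680 m; N'_4 = 191·cos30.9° = 163.9; c'Δl = 45.84; W sinα = 98.1
Slice 5: Δl = 2.6/cos49.3° = 3.987 m; N'_5 = 104·cos49.3° = 67.8; c'Δl = 68.18; W sinα = 78.8
Σc'Δl = 232.6 kN/m; ΣN' = 642.4 kN/m; ΣW sinα = 237.6 kN/m
Resisting = 232.6 + 642.4·tan28.4° = 232.6 + 347.3 = 579.9 kN/m
FS = 579.9 / 237.6 = 2.441

FS = 2.44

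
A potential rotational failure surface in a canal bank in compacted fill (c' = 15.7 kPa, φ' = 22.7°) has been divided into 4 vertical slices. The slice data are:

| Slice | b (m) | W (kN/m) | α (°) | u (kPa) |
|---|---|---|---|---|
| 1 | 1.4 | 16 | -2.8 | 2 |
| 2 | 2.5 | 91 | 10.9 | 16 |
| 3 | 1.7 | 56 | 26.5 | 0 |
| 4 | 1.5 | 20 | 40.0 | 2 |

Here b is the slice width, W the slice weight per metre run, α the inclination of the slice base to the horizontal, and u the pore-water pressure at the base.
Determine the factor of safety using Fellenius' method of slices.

FS = 3.21

Ordinary method of slices: FS = Σ[c'·Δl_i + (W_i cosα_i − u_i·Δl_i)·tanφ'] / Σ W_i sinα_i, with Δl_i = b_i / cosα_i.
Slice 1: Δl = 1.4/cos(-2.8°) = 1.402 m; N'_1 = 16·cos(-2.8°) − 2·1.402 = 13.2; c'Δl = 22.01; W sinα = -0.8
Slice 2: Δl = 2.5/cos10.9° = 2.546 m; N'_2 = 91·cos10.9° − 16·2.546 = 48.6; c'Δl = 39.97; W sinα = 17.2
Slice 3: Δl = 1.7/cos26.5° = 1.900 m; N'_3 = 56·cos26.5° − 0·1.900 = 50.1; c'Δl = 29.82; W sinα = 25.0
Slice 4: Δl = 1.5/cos40.0° = 1.958 m; N'_4 = 20·cos40.0° − 2·1.958 = 11.4; c'Δl = 30.74; W sinα = 12.9
Σc'Δl = 122.5 kN/m; ΣN' = 123.3 kN/m; ΣW sinα = 54.3 kN/m
Resisting = 122.5 + 123.3·tan22.7° = 122.5 + 51.6 = 174.1 kN/m
FS = 174.1 / 54.3 = 3.209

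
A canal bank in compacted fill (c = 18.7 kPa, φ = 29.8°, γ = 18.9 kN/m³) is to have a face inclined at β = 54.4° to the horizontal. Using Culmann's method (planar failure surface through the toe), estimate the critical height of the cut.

H_c = 30.77 m

Culmann's analysis gives the critical failure plane at α_cr = (β + φ)/2 = (54.4 + 29.8)/2 = 42.1°, and the critical height
H_c = (4c/γ) · sinβ cosφ / [1 − cos(β − φ)]
    = (4·18.7/18.9) · sin54.4°·cos29.8° / [1 − cos(24.6°)]
    = 3.958 · 0.8131·0.8678 / [1 − 0.9092]
    = 3.958 · 0.7056 / 0.0908
    = 30.77 m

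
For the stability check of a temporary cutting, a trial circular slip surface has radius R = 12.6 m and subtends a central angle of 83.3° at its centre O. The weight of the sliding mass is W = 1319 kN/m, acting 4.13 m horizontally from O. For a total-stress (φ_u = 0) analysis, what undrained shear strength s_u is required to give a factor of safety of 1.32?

FS = s_u·L_a·R / (W·d), so s_u = FS·W·d / (L_a·R).
Arc length L_a = R·θ = 12.6·(83.3°·π/180) = 12.6·1.4539 = 18.32 m
s_u = 1.32·1319·4.13 / (18.32·12.6) = 7190.7 / 230.81 = 31.15 kPa

s_u = 31.2 kPa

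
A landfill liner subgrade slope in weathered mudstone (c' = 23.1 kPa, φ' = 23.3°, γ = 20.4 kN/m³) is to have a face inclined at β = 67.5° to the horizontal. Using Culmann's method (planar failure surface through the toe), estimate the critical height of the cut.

H_c = 13.58 m

Culmann's analysis gives the critical failure plane at α_cr = (β + φ')/2 = (67.5 + 23.3)/2 = 45.4°, and the critical height
H_c = (4c'/γ) · sinβ cosφ' / [1 − cos(β − φ')]
    = (4·23.1/20.4) · sin67.5°·cos23.3° / [1 − cos(44.2°)]
    = 4.529 · 0.9239·0.9184 / [1 − 0.7169]
    = 4.529 · 0.8485 / 0.2831
    = 13.58 m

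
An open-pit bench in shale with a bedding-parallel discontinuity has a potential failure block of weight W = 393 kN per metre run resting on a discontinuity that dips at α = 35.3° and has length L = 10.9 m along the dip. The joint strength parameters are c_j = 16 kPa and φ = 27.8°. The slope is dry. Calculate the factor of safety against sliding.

Resolving the block weight along and normal to the plane and applying the Mohr–Coulomb strength on the joint:
N' = W cosα = 393·cos35.3° = 320.7 kN/m
Driving force T = W sinα = 393·sin35.3° = 227.1 kN/m
Resisting force R = c_j·L + N'·tanφ = 16·10.9 + 320.7·tan27.8° = 174.4 + 169.1 = 343.5 kN/m
FS = R / T = 343.5 / 227.1 = 1.513

FS = 1.51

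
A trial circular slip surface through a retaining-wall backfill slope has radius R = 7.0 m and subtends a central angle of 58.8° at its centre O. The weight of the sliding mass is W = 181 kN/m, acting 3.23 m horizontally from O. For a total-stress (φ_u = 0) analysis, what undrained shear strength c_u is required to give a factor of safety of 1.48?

FS = c_u·L_a·R / (W·d), so c_u = FS·W·d / (L_a·R).
Arc length L_a = R·θ = 7.0·(58.8°·π/180) = 7.0·1.0263 = 7.18 m
c_u = 1.48·181·3.23 / (7.18·7.0) = 865.3 / 50.29 = 17.21 kPa

c_u = 17.2 kPa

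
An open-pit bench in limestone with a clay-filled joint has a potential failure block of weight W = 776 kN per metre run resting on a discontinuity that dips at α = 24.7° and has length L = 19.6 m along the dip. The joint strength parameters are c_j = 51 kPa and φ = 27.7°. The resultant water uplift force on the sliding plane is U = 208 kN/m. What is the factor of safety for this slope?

FS = 3.89

Resolving the block weight along and normal to the plane and applying the Mohr–Coulomb strength on the joint:
N' = W cosα − U = 776·cos24.7° − 208 = 497.0 kN/m
Driving force T = W sinα = 776·sin24.7° = 324.3 kN/m
Resisting force R = c_j·L + N'·tanφ = 51·19.6 + 497.0·tan27.7° = 999.6 + 260.9 = 1260.5 kN/m
FS = R / T = 1260.5 / 324.3 = 3.887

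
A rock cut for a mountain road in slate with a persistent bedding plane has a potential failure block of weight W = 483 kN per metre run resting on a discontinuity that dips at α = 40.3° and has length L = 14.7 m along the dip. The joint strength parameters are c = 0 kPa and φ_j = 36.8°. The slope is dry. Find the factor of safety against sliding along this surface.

Resolving the block weight along and normal to the plane and applying the Mohr–Coulomb strength on the joint:
N' = W cosα = 483·cos40.3° = 368.4 kN/m
Driving force T = W sinα = 483·sin40.3° = 312.4 kN/m
Resisting force R = c·L + N'·tanφ_j = 0·14.7 + 368.4·tan36.8° = 0.0 + 275.6 = 275.6 kN/m
FS = R / T = 275.6 / 312.4 = 0.882

FS = 0.88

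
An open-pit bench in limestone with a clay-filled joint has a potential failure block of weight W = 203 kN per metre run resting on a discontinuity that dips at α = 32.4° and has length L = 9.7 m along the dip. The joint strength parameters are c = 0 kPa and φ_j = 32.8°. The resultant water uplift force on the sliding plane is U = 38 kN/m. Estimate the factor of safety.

Resolving the block weight along and normal to the plane and applying the Mohr–Coulomb strength on the joint:
N' = W cosα − U = 203·cos32.4° − 38 = 133.4 kN/m
Driving force T = W sinα = 203·sin32.4° = 108.8 kN/m
Resisting force R = c·L + N'·tanφ_j = 0·9.7 + 133.4·tan32.8° = 0.0 + 86.0 = 86.0 kN/m
FS = R / T = 86.0 / 108.8 = 0.790

FS = 0.79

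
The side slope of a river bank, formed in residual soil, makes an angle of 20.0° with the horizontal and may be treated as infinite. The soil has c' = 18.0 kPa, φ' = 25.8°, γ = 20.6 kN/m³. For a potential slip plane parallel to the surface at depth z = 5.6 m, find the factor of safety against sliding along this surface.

For an infinite slope with a slip plane parallel to the surface (no pore pressure): FS = [c' + γz cos²β tanφ'] / [γz sinβ cosβ].
γz = 20.6·5.6 = 115.36 kN/m²
Numerator = 18.0 + 115.36·cos²20.0°·tan25.8° = 18.0 + 115.36·0.8830·0.4834 = 67.244 kPa
Denominator = 115.36·sin20.0°·cos20.0° = 115.36·0.3420·0.9397 = 37.076 kPa
FS = 67.244 / 37.076 = 1.814

FS = 1.81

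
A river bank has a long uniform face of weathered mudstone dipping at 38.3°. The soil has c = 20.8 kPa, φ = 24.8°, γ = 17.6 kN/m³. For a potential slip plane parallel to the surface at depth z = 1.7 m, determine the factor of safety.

For an infinite slope with a slip plane parallel to the surface (no pore pressure): FS = [c + γz cos²β tanφ] / [γz sinβ cosβ].
γz = 17.6·1.7 = 29.92 kN/m²
Numerator = 20.8 + 29.92·cos²38.3°·tan24.8° = 20.8 + 29.92·0.6159·0.4621 = 29.314 kPa
Denominator = 29.92·sin38.3°·cos38.3° = 29.92·0.6198·0.7848 = 14.553 kPa
FS = 29.314 / 14.553 = 2.014

FS = 2.01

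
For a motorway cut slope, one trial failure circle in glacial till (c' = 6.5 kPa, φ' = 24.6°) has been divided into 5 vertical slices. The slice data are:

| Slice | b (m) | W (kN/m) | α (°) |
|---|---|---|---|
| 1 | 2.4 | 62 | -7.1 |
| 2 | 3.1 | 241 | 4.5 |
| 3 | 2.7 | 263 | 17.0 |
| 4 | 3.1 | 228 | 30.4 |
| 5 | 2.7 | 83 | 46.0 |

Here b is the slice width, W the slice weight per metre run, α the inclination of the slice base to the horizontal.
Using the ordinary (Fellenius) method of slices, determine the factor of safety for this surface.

Ordinary method of slices: FS = Σ[c'·Δl_i + (W_i cosα_i)·tanφ'] / Σ W_i sinα_i, with Δl_i = b_i / cosα_i.
Slice 1: Δl = 2.4/cos(-7.1°) = 2.419 m; N'_1 = 62·cos(-7.1°) = 61.5; c'Δl = 15.72; W sinα = -7.7
Slice 2: Δl = 3.1/cos4.5° = 3.110 m; N'_2 = 241·cos4.5° = 240.3; c'Δl = 20.21; W sinα = 18.9
Slice 3: Δl = 2.7/cos17.0° = 2.823 m; N'_3 = 263·cos17.0° = 251.5; c'Δl = 18.35; W sinα = 76.9
Slice 4: Δl = 3.1/cos30.4° = 3.594 m; N'_4 = 228·cos30.4° = 196.7; c'Δl = 23.36; W sinα = 115.4
Slice 5: Δl = 2.7/cos46.0° = 3.887 m; N'_5 = 83·cos46.0° = 57.7; c'Δl = 25.26; W sinα = 59.7
Σc'Δl = 102.9 kN/m; ΣN' = 807.6 kN/m; ΣW sinα = 263.2 kN/m
Resisting = 102.9 + 807.6·tan24.6° = 102.9 + 369.7 = 472.7 kN/m
FS = 472.7 / 263.2 = 1.796

FS = 1.80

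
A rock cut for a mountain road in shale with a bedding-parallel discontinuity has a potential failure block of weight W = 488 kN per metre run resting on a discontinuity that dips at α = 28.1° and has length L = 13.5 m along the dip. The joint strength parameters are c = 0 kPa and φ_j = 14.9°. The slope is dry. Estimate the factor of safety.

FS = 0.50

Resolving the block weight along and normal to the plane and applying the Mohr–Coulomb strength on the joint:
N' = W cosα = 488·cos28.1° = 430.5 kN/m
Driving force T = W sinα = 488·sin28.1° = 229.9 kN/m
Resisting force R = c·L + N'·tanφ_j = 0·13.5 + 430.5·tan14.9° = 0.0 + 114.5 = 114.5 kN/m
FS = R / T = 114.5 / 229.9 = 0.498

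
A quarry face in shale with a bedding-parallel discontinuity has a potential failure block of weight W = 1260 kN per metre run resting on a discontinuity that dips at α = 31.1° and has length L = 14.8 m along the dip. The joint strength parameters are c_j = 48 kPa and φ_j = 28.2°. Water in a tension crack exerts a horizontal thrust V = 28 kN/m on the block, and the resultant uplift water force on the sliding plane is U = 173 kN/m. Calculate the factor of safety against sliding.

FS = 1.76

Resolving the block weight along and normal to the plane and applying the Mohr–Coulomb strength on the joint:
N' = W cosα − U − V sinα = 1260·cos31.1° − 173 − 28·sin31.1° = 891.4 kN/m
Driving force T = W sinα + V cosα = 1260·sin31.1° + 28·cos31.1° = 674.8 kN/m
Resisting force R = c_j·L + N'·tanφ_j = 48·14.8 + 891.4·tan28.2° = 710.4 + 478.0 = 1188.4 kN/m
FS = R / T = 1188.4 / 674.8 = 1.761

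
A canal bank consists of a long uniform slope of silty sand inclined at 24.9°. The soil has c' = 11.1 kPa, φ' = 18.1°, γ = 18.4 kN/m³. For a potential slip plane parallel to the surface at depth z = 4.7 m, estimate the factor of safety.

FS = 1.04

For an infinite slope with a slip plane parallel to the surface (no pore pressure): FS = [c' + γz cos²β tanφ'] / [γz sinβ cosβ].
γz = 18.4·4.7 = 86.48 kN/m²
Numerator = 11.1 + 86.48·cos²24.9°·tan18.1° = 11.1 + 86.48·0.8227·0.3269 = 34.355 kPa
Denominator = 86.48·sin24.9°·cos24.9° = 86.48·0.4210·0.9070 = 33.027 kPa
FS = 34.355 / 33.027 = 1.040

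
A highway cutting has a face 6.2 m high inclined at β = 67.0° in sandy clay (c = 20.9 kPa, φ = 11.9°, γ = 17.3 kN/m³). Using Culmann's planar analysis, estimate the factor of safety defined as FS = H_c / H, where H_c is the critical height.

FS = 1.64

H_c = (4c/γ) · sinβ cosφ / [1 − cos(β − φ)]
    = (4·20.9/17.3) · sin67.0°·cos11.9° / [1 − cos55.1°]
    = 4.832 · 0.9007 / 0.4279 = 10.17 m
FS = H_c / H = 10.17 / 6.2 = 1.641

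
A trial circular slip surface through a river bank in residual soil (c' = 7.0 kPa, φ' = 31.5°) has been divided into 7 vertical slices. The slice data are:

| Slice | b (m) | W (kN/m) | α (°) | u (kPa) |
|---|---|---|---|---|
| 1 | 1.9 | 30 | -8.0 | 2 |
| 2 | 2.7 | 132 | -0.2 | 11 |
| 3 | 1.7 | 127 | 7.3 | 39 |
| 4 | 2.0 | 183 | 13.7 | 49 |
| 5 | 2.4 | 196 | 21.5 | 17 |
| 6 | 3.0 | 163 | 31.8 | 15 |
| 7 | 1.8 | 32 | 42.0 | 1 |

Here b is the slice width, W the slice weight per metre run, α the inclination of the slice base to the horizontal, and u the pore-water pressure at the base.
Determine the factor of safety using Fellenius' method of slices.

Ordinary method of slices: FS = Σ[c'·Δl_i + (W_i cosα_i − u_i·Δl_i)·tanφ'] / Σ W_i sinα_i, with Δl_i = b_i / cosα_i.
Slice 1: Δl = 1.9/cos(-8.0°) = 1.919 m; N'_1 = 30·cos(-8.0°) − 2·1.919 = 25.9; c'Δl = 13.43; W sinα = -4.2
Slice 2: Δl = 2.7/cos(-0.2°) = 2.700 m; N'_2 = 132·cos(-0.2°) − 11·2.700 = 102.3; c'Δl = 18.90; W sinα = -0.5
Slice 3: Δl = 1.7/cos7.3° = 1.714 m; N'_3 = 127·cos7.3° − 39·1.714 = 59.1; c'Δl = 12.00; W sinα = 16.1
Slice 4: Δl = 2.0/cos13.7° = 2.059 m; N'_4 = 183·cos13.7° − 49·2.059 = 76.9; c'Δl = 14.41; W sinα = 43.3
Slice 5: Δl = 2.4/cos21.5° = 2.579 m; N'_5 = 196·cos21.5° − 17·2.579 = 138.5; c'Δl = 18.06; W sinα = 71.8
Slice 6: Δl = 3.0/cos31.8° = 3.530 m; N'_6 = 163·cos31.8° − 15·3.530 = 85.6; c'Δl = 24.71; W sinα = 85.9
Slice 7: Δl = 1.8/cos42.0° = 2.422 m; N'_7 = 32·cos42.0° − 1·2.422 = 21.4; c'Δl = 16.95; W sinα = 21.4
Σc'Δl = 118.5 kN/m; ΣN' = 509.7 kN/m; ΣW sinα = 234.0 kN/m
Resisting = 118.5 + 509.7·tan31.5° = 118.5 + 312.3 = 430.8 kN/m
FS = 430.8 / 234.0 = 1.841

FS = 1.84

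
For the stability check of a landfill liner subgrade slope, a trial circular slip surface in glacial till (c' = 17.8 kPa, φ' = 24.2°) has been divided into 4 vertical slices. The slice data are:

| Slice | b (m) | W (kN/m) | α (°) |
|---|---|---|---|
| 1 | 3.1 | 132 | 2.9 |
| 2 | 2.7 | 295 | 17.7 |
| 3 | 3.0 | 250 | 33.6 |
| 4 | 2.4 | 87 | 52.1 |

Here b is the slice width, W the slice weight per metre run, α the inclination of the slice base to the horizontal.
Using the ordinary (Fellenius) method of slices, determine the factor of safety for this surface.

FS = 1.79

Ordinary method of slices: FS = Σ[c'·Δl_i + (W_i cosα_i)·tanφ'] / Σ W_i sinα_i, with Δl_i = b_i / cosα_i.
Slice 1: Δl = 3.1/cos2.9° = 3.104 m; N'_1 = 132·cos2.9° = 131.8; c'Δl = 55.25; W sinα = 6.7
Slice 2: Δl = 2.7/cos17.7° = 2.834 m; N'_2 = 295·cos17.7° = 281.0; c'Δl = 50.45; W sinα = 89.7
Slice 3: Δl = 3.0/cos33.6° = 3.602 m; N'_3 = 250·cos33.6° = 208.2; c'Δl = 64.11; W sinα = 138.3
Slice 4: Δl = 2.4/cos52.1° = 3.907 m; N'_4 = 87·cos52.1° = 53.4; c'Δl = 69.54; W sinα = 68.7
Σc'Δl = 239.4 kN/m; ΣN' = 674.5 kN/m; ΣW sinα = 303.4 kN/m
Resisting = 239.4 + 674.5·tan24.2° = 239.4 + 303.1 = 542.5 kN/m
FS = 542.5 / 303.4 = 1.788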